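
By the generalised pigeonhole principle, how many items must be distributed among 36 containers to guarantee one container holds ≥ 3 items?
n = (3 − 1)·36 + 1 = 73

By the generalised pigeonhole principle, to guarantee some box contains ≥ r objects we need more than (r − 1) · k objects total. Threshold: n = (r − 1) · k + 1. With r = 3 and k = 36: n = 2 · 36 + 1 = 72 + 1 = 73. For n = 72 = 2 · 36, we can put exactly 2 objects in every box, avoiding 3 in any single one — so 73 is tight.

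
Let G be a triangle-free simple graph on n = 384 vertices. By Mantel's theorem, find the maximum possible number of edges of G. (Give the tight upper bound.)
ex(384, K_3) = ⌊384^2/4⌋ = 36864

Mantel (1907): a triangle-free graph on n vertices has at most ⌊n^2/4⌋ edges, with equality for the complete bipartite graph K_{⌊n/2⌋, ⌈n/2⌉}. For n = 384: ⌊384^2/4⌋ = ⌊147456/4⌋ = 36864. The extremal graph is K_{192, 192}, which has 192·192 = 36864 edges.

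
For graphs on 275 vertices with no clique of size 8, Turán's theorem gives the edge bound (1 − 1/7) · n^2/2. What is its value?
Turán density bound = (6/7) · 275^2/2 = 226875/7 ≈ 32410.7143

Turán's theorem: ex(n, K_{r+1}) is achieved by the complete r-partite Turán graph T(n, r) with parts as balanced as possible, and is at most (1 − 1/r) · n^2/2. For r = 7, n = 275: the density bound is (6/7) · 75625/2 = 226875/7 ≈ 32410.7143. The integer-valued extremum is e(T(275, 7)) = 32410, which is strictly less than the density bound 226875/7 since 7 ∤ 275 (the parts of T(275, 7) cannot all be equal).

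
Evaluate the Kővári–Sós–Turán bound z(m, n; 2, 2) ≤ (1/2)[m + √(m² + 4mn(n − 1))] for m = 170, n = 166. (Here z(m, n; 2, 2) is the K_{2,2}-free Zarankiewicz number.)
z(170, 166; 2, 2) ≤ (1/2)[170 + √(170² + 4·170·166·165)] = (1/2)[170 + √18654100] = 2244.5196

Kővári–Sós–Turán: let r_1, ..., r_170 be the row sums and z = Σ r_i the total number of 1s. Each pair of columns can share at most one row with both entries 1 (else a 2×2 all-ones block appears), so Σ_i C(r_i, 2) ≤ C(166, 2) = 13695. By convexity Σ_i C(r_i, 2) ≥ 170·C(z/170, 2) = z(z − 170)/(2·170), giving z² − 170z − 170·166·165 ≤ 0 and hence z ≤ (1/2)[170 + √(28900 + 4·4656300)] = (1/2)[170 + √18654100] ≈ (1/2)(170 + 4319.0392) = 2244.5196.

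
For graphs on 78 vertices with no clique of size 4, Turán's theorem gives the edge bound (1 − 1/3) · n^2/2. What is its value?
Turán density bound = (2/3) · 78^2/2 = 2028

Turán's theorem: ex(n, K_{r+1}) is achieved by the complete r-partite Turán graph T(n, r) with parts as balanced as possible, and is at most (1 − 1/r) · n^2/2. For r = 3, n = 78: the density bound is (2/3) · 6084/2 = 2028. Since 3 ∣ 78, the Turán graph T(78, 3) has parts of equal size 26, and its edge count e(T(78, 3)) = 2028 attains the density bound exactly.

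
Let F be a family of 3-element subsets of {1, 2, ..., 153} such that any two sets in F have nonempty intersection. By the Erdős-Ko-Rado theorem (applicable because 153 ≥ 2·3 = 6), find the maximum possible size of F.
max |F| = C(152, 2) = 11476

The Erdős-Ko-Rado theorem states: for n ≥ 2k, an intersecting family of k-subsets of an n-element set has size at most C(n − 1, k − 1), with equality for 'star' families {A ⊆ [n] : |A| = k, i ∈ A} (fix an element i). For n = 153, k = 3: C(152, 2) = 11476.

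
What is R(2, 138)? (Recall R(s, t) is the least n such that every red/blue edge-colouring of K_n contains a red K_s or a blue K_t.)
R(2, 138) = 138

R(2, k) = k for all k ≥ 2: in a 2-colouring of K_k, either some edge is red (a red K_2) or all edges are blue (a blue K_k). And K_{137} coloured all-blue has no blue K_138, so R(2, 138) > 137. Hence R(2, 138) = 138.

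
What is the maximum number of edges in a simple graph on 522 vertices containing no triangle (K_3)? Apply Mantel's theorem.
ex(522, K_3) = ⌊522^2/4⌋ = 68121

Mantel (1907): a triangle-free graph on n vertices has at most ⌊n^2/4⌋ edges, with equality for the complete bipartite graph K_{⌊n/2⌋, ⌈n/2⌉}. For n = 522: ⌊522^2/4⌋ = ⌊272484/4⌋ = 68121. The extremal graph is K_{261, 261}, which has 261·261 = 68121 edges.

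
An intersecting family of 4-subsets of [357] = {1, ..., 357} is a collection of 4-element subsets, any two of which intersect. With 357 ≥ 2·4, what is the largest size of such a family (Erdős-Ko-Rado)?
max |F| = C(356, 3) = 7456420

The Erdős-Ko-Rado theorem states: for n ≥ 2k, an intersecting family of k-subsets of an n-element set has size at most C(n − 1, k − 1), with equality for 'star' families {A ⊆ [n] : |A| = k, i ∈ A} (fix an element i). For n = 357, k = 4: C(356, 3) = 7456420.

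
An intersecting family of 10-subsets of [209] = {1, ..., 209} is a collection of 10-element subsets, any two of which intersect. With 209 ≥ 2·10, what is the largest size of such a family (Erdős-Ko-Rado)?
max |F| = C(208, 9) = 1684982353074800

Erdős-Ko-Rado (1961): when n ≥ 2k, max |F| = C(n−1, k−1). The bound is attained by the star {A : i ∈ A} for any fixed i ∈ [n]. Here C(209−1, 10−1) = C(208, 9) = 1684982353074800.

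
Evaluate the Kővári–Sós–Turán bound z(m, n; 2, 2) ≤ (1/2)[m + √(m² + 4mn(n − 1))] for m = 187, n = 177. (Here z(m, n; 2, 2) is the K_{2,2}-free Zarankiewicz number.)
z(187, 177; 2, 2) ≤ (1/2)[187 + √(187² + 4·187·177·176)] = (1/2)[187 + √23336665] = 2508.9019

Kővári–Sós–Turán: let r_1, ..., r_187 be the row sums and z = Σ r_i the total number of 1s. Each pair of columns can share at most one row with both entries 1 (else a 2×2 all-ones block appears), so Σ_i C(r_i, 2) ≤ C(177, 2) = 15576. By convexity Σ_i C(r_i, 2) ≥ 187·C(z/187, 2) = z(z − 187)/(2·187), giving z² − 187z − 187·177·176 ≤ 0 and hence z ≤ (1/2)[187 + √(34969 + 4·5825424)] = (1/2)[187 + √23336665] ≈ (1/2)(187 + 4830.8038) = 2508.9019.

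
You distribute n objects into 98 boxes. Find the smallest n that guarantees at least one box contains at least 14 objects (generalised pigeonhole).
n = (14 − 1)·98 + 1 = 1275

By the generalised pigeonhole principle, to guarantee some box contains ≥ r objects we need more than (r − 1) · k objects total. Threshold: n = (r − 1) · k + 1. With r = 14 and k = 98: n = 13 · 98 + 1 = 1274 + 1 = 1275. For n = 1274 = 13 · 98, we can put exactly 13 objects in every box, avoiding 14 in any single one — so 1275 is tight.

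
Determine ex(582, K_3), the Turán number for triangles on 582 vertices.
ex(582, K_3) = ⌊582^2/4⌋ = 84681

Mantel (1907): a triangle-free graph on n vertices has at most ⌊n^2/4⌋ edges, with equality for the complete bipartite graph K_{⌊n/2⌋, ⌈n/2⌉}. For n = 582: ⌊582^2/4⌋ = ⌊338724/4⌋ = 84681. The extremal graph is K_{291, 291}, which has 291·291 = 84681 edges.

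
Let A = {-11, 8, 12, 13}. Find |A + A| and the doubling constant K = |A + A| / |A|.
K = |A + A| / |A| = 10/4 = 5/2

Enumerate A + A = {a + b : a, b ∈ A}. With |A| = 4, there are |A|^2 = 16 ordered sum pairs; collecting distinct values, A + A = {-22, -3, 1, 2, 16, 20, 21, 24, 25, 26}, so |A + A| = 10. Thus K = 10/4 = 5/2. For comparison, the minimum possible |A + A| over all 4-element sets is 2·4 − 1 = 7 (so min K = 7/4), attained only by arithmetic progressions.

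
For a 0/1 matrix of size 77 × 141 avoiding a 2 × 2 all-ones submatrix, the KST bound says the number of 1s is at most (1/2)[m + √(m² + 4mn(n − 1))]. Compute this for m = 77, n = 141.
z(77, 141; 2, 2) ≤ (1/2)[77 + √(77² + 4·77·141·140)] = (1/2)[77 + √6085849] = 1271.9757

Kővári–Sós–Turán: let r_1, ..., r_77 be the row sums and z = Σ r_i the total number of 1s. Each pair of columns can share at most one row with both entries 1 (else a 2×2 all-ones block appears), so Σ_i C(r_i, 2) ≤ C(141, 2) = 9870. By convexity Σ_i C(r_i, 2) ≥ 77·C(z/77, 2) = z(z − 77)/(2·77), giving z² − 77z − 77·141·140 ≤ 0 and hence z ≤ (1/2)[77 + √(5929 + 4·1519980)] = (1/2)[77 + √6085849] ≈ (1/2)(77 + 2466.9514) = 1271.9757.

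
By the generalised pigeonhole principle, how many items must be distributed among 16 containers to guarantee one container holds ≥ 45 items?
n = (45 − 1)·16 + 1 = 705

By the generalised pigeonhole principle, to guarantee some box contains ≥ r objects we need more than (r − 1) · k objects total. Threshold: n = (r − 1) · k + 1. With r = 45 and k = 16: n = 44 · 16 + 1 = 704 + 1 = 705. For n = 704 = 44 · 16, we can put exactly 44 objects in every box, avoiding 45 in any single one — so 705 is tight.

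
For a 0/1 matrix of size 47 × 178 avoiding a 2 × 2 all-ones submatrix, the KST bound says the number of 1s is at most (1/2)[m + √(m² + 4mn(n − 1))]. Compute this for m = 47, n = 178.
z(47, 178; 2, 2) ≤ (1/2)[47 + √(47² + 4·47·178·177)] = (1/2)[47 + √5925337] = 1240.6008

Kővári–Sós–Turán: let r_1, ..., r_47 be the row sums and z = Σ r_i the total number of 1s. Each pair of columns can share at most one row with both entries 1 (else a 2×2 all-ones block appears), so Σ_i C(r_i, 2) ≤ C(178, 2) = 15753. By convexity Σ_i C(r_i, 2) ≥ 47·C(z/47, 2) = z(z − 47)/(2·47), giving z² − 47z − 47·178·177 ≤ 0 and hence z ≤ (1/2)[47 + √(2209 + 4·1480782)] = (1/2)[47 + √5925337] ≈ (1/2)(47 + 2434.2015) = 1240.6008.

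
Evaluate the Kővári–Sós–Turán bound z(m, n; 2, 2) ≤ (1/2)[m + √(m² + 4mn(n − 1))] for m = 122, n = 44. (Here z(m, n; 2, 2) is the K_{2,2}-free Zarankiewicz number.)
z(122, 44; 2, 2) ≤ (1/2)[122 + √(122² + 4·122·44·43)] = (1/2)[122 + √938180] = 545.2985

Kővári–Sós–Turán: let r_1, ..., r_122 be the row sums and z = Σ r_i the total number of 1s. Each pair of columns can share at most one row with both entries 1 (else a 2×2 all-ones block appears), so Σ_i C(r_i, 2) ≤ C(44, 2) = 946. By convexity Σ_i C(r_i, 2) ≥ 122·C(z/122, 2) = z(z − 122)/(2·122), giving z² − 122z − 122·44·43 ≤ 0 and hence z ≤ (1/2)[122 + √(14884 + 4·230824)] = (1/2)[122 + √938180] ≈ (1/2)(122 + 968.5969) = 545.2985.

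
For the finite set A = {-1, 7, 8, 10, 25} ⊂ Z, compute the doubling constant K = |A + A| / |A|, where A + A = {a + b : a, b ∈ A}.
K = |A + A| / |A| = 15/5 = 3

Enumerate A + A = {a + b : a, b ∈ A}. With |A| = 5, there are |A|^2 = 25 ordered sum pairs; collecting distinct values, A + A = {-2, 6, 7, 9, 14, 15, 16, 17, 18, 20, 24, 32, 33, 35, 50}, so |A + A| = 15. Thus K = 15/5 = 3. For comparison, the minimum possible |A + A| over all 5-element sets is 2·5 − 1 = 9 (so min K = 9/5), attained only by arithmetic progressions.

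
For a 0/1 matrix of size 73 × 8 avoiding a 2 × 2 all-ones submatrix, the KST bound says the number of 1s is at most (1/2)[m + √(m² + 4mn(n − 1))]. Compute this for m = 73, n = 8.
z(73, 8; 2, 2) ≤ (1/2)[73 + √(73² + 4·73·8·7)] = (1/2)[73 + √21681] = 110.1223

Kővári–Sós–Turán: let r_1, ..., r_73 be the row sums and z = Σ r_i the total number of 1s. Each pair of columns can share at most one row with both entries 1 (else a 2×2 all-ones block appears), so Σ_i C(r_i, 2) ≤ C(8, 2) = 28. By convexity Σ_i C(r_i, 2) ≥ 73·C(z/73, 2) = z(z − 73)/(2·73), giving z² − 73z − 73·8·7 ≤ 0 and hence z ≤ (1/2)[73 + √(5329 + 4·4088)] = (1/2)[73 + √21681] ≈ (1/2)(73 + 147.2447) = 110.1223.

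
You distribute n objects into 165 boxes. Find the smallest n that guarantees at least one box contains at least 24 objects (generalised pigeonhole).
n = (24 − 1)·165 + 1 = 3796

By the generalised pigeonhole principle, to guarantee some box contains ≥ r objects we need more than (r − 1) · k objects total. Threshold: n = (r − 1) · k + 1. With r = 24 and k = 165: n = 23 · 165 + 1 = 3795 + 1 = 3796. For n = 3795 = 23 · 165, we can put exactly 23 objects in every box, avoiding 24 in any single one — so 3796 is tight.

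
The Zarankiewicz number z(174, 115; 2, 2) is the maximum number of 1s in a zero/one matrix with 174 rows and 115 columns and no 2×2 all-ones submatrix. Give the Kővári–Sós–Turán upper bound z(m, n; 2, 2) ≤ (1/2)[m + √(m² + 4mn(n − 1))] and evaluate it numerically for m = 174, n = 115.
z(174, 115; 2, 2) ≤ (1/2)[174 + √(174² + 4·174·115·114)] = (1/2)[174 + √9154836] = 1599.848

Kővári–Sós–Turán: let r_1, ..., r_174 be the row sums and z = Σ r_i the total number of 1s. Each pair of columns can share at most one row with both entries 1 (else a 2×2 all-ones block appears), so Σ_i C(r_i, 2) ≤ C(115, 2) = 6555. By convexity Σ_i C(r_i, 2) ≥ 174·C(z/174, 2) = z(z − 174)/(2·174), giving z² − 174z − 174·115·114 ≤ 0 and hence z ≤ (1/2)[174 + √(30276 + 4·2281140)] = (1/2)[174 + √9154836] ≈ (1/2)(174 + 3025.696) = 1599.848.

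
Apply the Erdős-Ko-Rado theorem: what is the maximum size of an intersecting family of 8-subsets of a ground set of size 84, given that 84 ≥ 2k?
max |F| = C(83, 7) = 4151918628

The Erdős-Ko-Rado theorem states: for n ≥ 2k, an intersecting family of k-subsets of an n-element set has size at most C(n − 1, k − 1), with equality for 'star' families {A ⊆ [n] : |A| = k, i ∈ A} (fix an element i). For n = 84, k = 8: C(83, 7) = 4151918628.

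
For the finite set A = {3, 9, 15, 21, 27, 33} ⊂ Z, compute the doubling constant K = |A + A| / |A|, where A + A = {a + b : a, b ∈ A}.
K = |A + A| / |A| = 11/6

Enumerate A + A = {a + b : a, b ∈ A}. With |A| = 6, there are |A|^2 = 36 ordered sum pairs; collecting distinct values, A + A = {6, 12, 18, 24, 30, 36, 42, 48, 54, 60, 66}, so |A + A| = 11. Thus K = 11/6. Here |A + A| = 2|A| − 1 = 11, the minimum possible — so K = 11/6 is minimal, which holds iff A is an arithmetic progression.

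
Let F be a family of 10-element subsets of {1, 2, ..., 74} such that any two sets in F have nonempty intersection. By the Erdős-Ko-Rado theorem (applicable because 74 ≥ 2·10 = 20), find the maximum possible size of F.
max |F| = C(73, 9) = 97082021465

The Erdős-Ko-Rado theorem states: for n ≥ 2k, an intersecting family of k-subsets of an n-element set has size at most C(n − 1, k − 1), with equality for 'star' families {A ⊆ [n] : |A| = k, i ∈ A} (fix an element i). For n = 74, k = 10: C(73, 9) = 97082021465.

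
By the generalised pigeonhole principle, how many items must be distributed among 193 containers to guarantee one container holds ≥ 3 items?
n = (3 − 1)·193 + 1 = 387

By the generalised pigeonhole principle, to guarantee some box contains ≥ r objects we need more than (r − 1) · k objects total. Threshold: n = (r − 1) · k + 1. With r = 3 and k = 193: n = 2 · 193 + 1 = 386 + 1 = 387. For n = 386 = 2 · 193, we can put exactly 2 objects in every box, avoiding 3 in any single one — so 387 is tight.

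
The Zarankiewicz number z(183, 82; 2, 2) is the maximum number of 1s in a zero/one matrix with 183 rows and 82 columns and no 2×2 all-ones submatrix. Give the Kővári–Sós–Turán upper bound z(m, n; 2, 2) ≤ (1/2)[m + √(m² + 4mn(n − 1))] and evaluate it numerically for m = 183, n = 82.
z(183, 82; 2, 2) ≤ (1/2)[183 + √(183² + 4·183·82·81)] = (1/2)[183 + √4895433] = 1197.7813

Kővári–Sós–Turán: let r_1, ..., r_183 be the row sums and z = Σ r_i the total number of 1s. Each pair of columns can share at most one row with both entries 1 (else a 2×2 all-ones block appears), so Σ_i C(r_i, 2) ≤ C(82, 2) = 3321. By convexity Σ_i C(r_i, 2) ≥ 183·C(z/183, 2) = z(z − 183)/(2·183), giving z² − 183z − 183·82·81 ≤ 0 and hence z ≤ (1/2)[183 + √(33489 + 4·1215486)] = (1/2)[183 + √4895433] ≈ (1/2)(183 + 2212.5625) = 1197.7813.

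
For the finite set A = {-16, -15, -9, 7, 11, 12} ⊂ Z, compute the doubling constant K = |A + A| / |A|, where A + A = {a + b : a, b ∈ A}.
K = |A + A| / |A| = 20/6 = 10/3

Enumerate A + A = {a + b : a, b ∈ A}. With |A| = 6, there are |A|^2 = 36 ordered sum pairs; collecting distinct values, A + A = {-32, -31, -30, -25, -24, -18, -9, -8, -5, -4, -3, -2, 2, 3, 14, 18, 19, 22, 23, 24}, so |A + A| = 20. Thus K = 20/6 = 10/3. For comparison, the minimum possible |A + A| over all 6-element sets is 2·6 − 1 = 11 (so min K = 11/6), attained only by arithmetic progressions.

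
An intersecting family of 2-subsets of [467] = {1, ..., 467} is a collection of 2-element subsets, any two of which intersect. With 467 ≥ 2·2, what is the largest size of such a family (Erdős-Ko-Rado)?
max |F| = C(466, 1) = 466

The Erdős-Ko-Rado theorem states: for n ≥ 2k, an intersecting family of k-subsets of an n-element set has size at most C(n − 1, k − 1), with equality for 'star' families {A ⊆ [n] : |A| = k, i ∈ A} (fix an element i). For n = 467, k = 2: C(466, 1) = 466.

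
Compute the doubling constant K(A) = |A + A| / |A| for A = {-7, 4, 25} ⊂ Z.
K = |A + A| / |A| = 6/3 = 2

Enumerate A + A = {a + b : a, b ∈ A}. With |A| = 3, there are |A|^2 = 9 ordered sum pairs; collecting distinct values, A + A = {-14, -3, 8, 18, 29, 50}, so |A + A| = 6. Thus K = 6/3 = 2. For comparison, the minimum possible |A + A| over all 3-element sets is 2·3 − 1 = 5 (so min K = 5/3), attained only by arithmetic progressions.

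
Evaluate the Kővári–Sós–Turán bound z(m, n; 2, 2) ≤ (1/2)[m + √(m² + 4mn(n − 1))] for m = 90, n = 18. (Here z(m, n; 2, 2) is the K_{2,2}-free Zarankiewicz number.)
z(90, 18; 2, 2) ≤ (1/2)[90 + √(90² + 4·90·18·17)] = (1/2)[90 + √118260] = 216.9448

Kővári–Sós–Turán: let r_1, ..., r_90 be the row sums and z = Σ r_i the total number of 1s. Each pair of columns can share at most one row with both entries 1 (else a 2×2 all-ones block appears), so Σ_i C(r_i, 2) ≤ C(18, 2) = 153. By convexity Σ_i C(r_i, 2) ≥ 90·C(z/90, 2) = z(z − 90)/(2·90), giving z² − 90z − 90·18·17 ≤ 0 and hence z ≤ (1/2)[90 + √(8100 + 4·27540)] = (1/2)[90 + √118260] ≈ (1/2)(90 + 343.8895) = 216.9448.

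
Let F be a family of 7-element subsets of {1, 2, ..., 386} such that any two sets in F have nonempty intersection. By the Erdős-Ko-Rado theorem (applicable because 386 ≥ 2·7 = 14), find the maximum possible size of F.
max |F| = C(385, 6) = 4349408176960

The Erdős-Ko-Rado theorem states: for n ≥ 2k, an intersecting family of k-subsets of an n-element set has size at most C(n − 1, k − 1), with equality for 'star' families {A ⊆ [n] : |A| = k, i ∈ A} (fix an element i). For n = 386, k = 7: C(385, 6) = 4349408176960.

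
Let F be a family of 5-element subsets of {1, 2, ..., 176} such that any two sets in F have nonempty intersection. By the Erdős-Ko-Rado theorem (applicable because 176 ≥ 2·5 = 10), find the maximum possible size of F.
max |F| = C(175, 4) = 37752925

The Erdős-Ko-Rado theorem states: for n ≥ 2k, an intersecting family of k-subsets of an n-element set has size at most C(n − 1, k − 1), with equality for 'star' families {A ⊆ [n] : |A| = k, i ∈ A} (fix an element i). For n = 176, k = 5: C(175, 4) = 37752925.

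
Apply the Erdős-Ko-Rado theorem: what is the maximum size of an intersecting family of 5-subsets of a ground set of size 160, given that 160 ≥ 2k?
max |F| = C(159, 4) = 25637001

The Erdős-Ko-Rado theorem states: for n ≥ 2k, an intersecting family of k-subsets of an n-element set has size at most C(n − 1, k − 1), with equality for 'star' families {A ⊆ [n] : |A| = k, i ∈ A} (fix an element i). For n = 160, k = 5: C(159, 4) = 25637001.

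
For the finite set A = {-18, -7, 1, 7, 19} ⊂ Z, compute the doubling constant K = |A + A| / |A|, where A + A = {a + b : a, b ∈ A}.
K = |A + A| / |A| = 15/5 = 3

Enumerate A + A = {a + b : a, b ∈ A}. With |A| = 5, there are |A|^2 = 25 ordered sum pairs; collecting distinct values, A + A = {-36, -25, -17, -14, -11, -6, 0, 1, 2, 8, 12, 14, 20, 26, 38}, so |A + A| = 15. Thus K = 15/5 = 3. For comparison, the minimum possible |A + A| over all 5-element sets is 2·5 − 1 = 9 (so min K = 9/5), attained only by arithmetic progressions.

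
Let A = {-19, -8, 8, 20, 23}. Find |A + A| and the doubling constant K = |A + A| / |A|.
K = |A + A| / |A| = 15/5 = 3

Enumerate A + A = {a + b : a, b ∈ A}. With |A| = 5, there are |A|^2 = 25 ordered sum pairs; collecting distinct values, A + A = {-38, -27, -16, -11, 0, 1, 4, 12, 15, 16, 28, 31, 40, 43, 46}, so |A + A| = 15. Thus K = 15/5 = 3. For comparison, the minimum possible |A + A| over all 5-element sets is 2·5 − 1 = 9 (so min K = 9/5), attained only by arithmetic progressions.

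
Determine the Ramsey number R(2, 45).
R(2, 45) = 45

R(2, k) = k for all k ≥ 2: in a 2-colouring of K_k, either some edge is red (a red K_2) or all edges are blue (a blue K_k). And K_{44} coloured all-blue has no blue K_45, so R(2, 45) > 44. Hence R(2, 45) = 45.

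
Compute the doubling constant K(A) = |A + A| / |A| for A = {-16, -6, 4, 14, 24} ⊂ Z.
K = |A + A| / |A| = 9/5

Enumerate A + A = {a + b : a, b ∈ A}. With |A| = 5, there are |A|^2 = 25 ordered sum pairs; collecting distinct values, A + A = {-32, -22, -12, -2, 8, 18, 28, 38, 48}, so |A + A| = 9. Thus K = 9/5. Here |A + A| = 2|A| − 1 = 9, the minimum possible — so K = 9/5 is minimal, which holds iff A is an arithmetic progression.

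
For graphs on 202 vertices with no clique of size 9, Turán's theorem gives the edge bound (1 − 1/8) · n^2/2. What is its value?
Turán density bound = (7/8) · 202^2/2 = 71407/4 ≈ 17851.75

Turán's theorem: ex(n, K_{r+1}) is achieved by the complete r-partite Turán graph T(n, r) with parts as balanced as possible, and is at most (1 − 1/r) · n^2/2. For r = 8, n = 202: the density bound is (7/8) · 40804/2 = 71407/4 ≈ 17851.75. The integer-valued extremum is e(T(202, 8)) = 17851, which is strictly less than the density bound 71407/4 since 8 ∤ 202 (the parts of T(202, 8) cannot all be equal).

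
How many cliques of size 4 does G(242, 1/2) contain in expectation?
E[# K_4] = C(242, 4) · (1/2)^C(4, 2) = 139389580 / 2^6 = 34847395/16 = 2177962.1875

For each 4-subset S of vertices (there are C(242, 4) = 139389580 such S), let X_S = 1 if S induces a K_4 (all C(4, 2) = 6 edges present). Then P(X_S = 1) = (1/2)^6 = 1/64. By linearity of expectation, E[# K_4] = C(242, 4) · (1/2)^6 = 139389580 / 64 = 34847395/16 = 2177962.1875.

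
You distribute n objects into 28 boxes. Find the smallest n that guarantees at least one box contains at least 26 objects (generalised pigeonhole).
n = (26 − 1)·28 + 1 = 701

By the generalised pigeonhole principle, to guarantee some box contains ≥ r objects we need more than (r − 1) · k objects total. Threshold: n = (r − 1) · k + 1. With r = 26 and k = 28: n = 25 · 28 + 1 = 700 + 1 = 701. For n = 700 = 25 · 28, we can put exactly 25 objects in every box, avoiding 26 in any single one — so 701 is tight.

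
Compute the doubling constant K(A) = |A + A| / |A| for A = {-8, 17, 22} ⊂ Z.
K = |A + A| / |A| = 6/3 = 2

Enumerate A + A = {a + b : a, b ∈ A}. With |A| = 3, there are |A|^2 = 9 ordered sum pairs; collecting distinct values, A + A = {-16, 9, 14, 34, 39, 44}, so |A + A| = 6. Thus K = 6/3 = 2. For comparison, the minimum possible |A + A| over all 3-element sets is 2·3 − 1 = 5 (so min K = 5/3), attained only by arithmetic progressions.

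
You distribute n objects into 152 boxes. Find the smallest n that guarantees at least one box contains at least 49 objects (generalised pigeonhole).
n = (49 − 1)·152 + 1 = 7297

By the generalised pigeonhole principle, to guarantee some box contains ≥ r objects we need more than (r − 1) · k objects total. Threshold: n = (r − 1) · k + 1. With r = 49 and k = 152: n = 48 · 152 + 1 = 7296 + 1 = 7297. For n = 7296 = 48 · 152, we can put exactly 48 objects in every box, avoiding 49 in any single one — so 7297 is tight.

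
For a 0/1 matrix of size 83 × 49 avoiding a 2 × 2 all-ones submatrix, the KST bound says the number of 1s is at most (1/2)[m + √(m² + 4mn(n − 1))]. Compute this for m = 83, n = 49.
z(83, 49; 2, 2) ≤ (1/2)[83 + √(83² + 4·83·49·48)] = (1/2)[83 + √787753] = 485.2773

Kővári–Sós–Turán: let r_1, ..., r_83 be the row sums and z = Σ r_i the total number of 1s. Each pair of columns can share at most one row with both entries 1 (else a 2×2 all-ones block appears), so Σ_i C(r_i, 2) ≤ C(49, 2) = 1176. By convexity Σ_i C(r_i, 2) ≥ 83·C(z/83, 2) = z(z − 83)/(2·83), giving z² − 83z − 83·49·48 ≤ 0 and hence z ≤ (1/2)[83 + √(6889 + 4·195216)] = (1/2)[83 + √787753] ≈ (1/2)(83 + 887.5545) = 485.2773.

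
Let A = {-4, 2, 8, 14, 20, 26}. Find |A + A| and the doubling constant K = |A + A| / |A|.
K = |A + A| / |A| = 11/6

Enumerate A + A = {a + b : a, b ∈ A}. With |A| = 6, there are |A|^2 = 36 ordered sum pairs; collecting distinct values, A + A = {-8, -2, 4, 10, 16, 22, 28, 34, 40, 46, 52}, so |A + A| = 11. Thus K = 11/6. Here |A + A| = 2|A| − 1 = 11, the minimum possible — so K = 11/6 is minimal, which holds iff A is an arithmetic progression.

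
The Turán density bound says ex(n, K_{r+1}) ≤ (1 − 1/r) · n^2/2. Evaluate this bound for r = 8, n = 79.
Turán density bound = (7/8) · 79^2/2 = 43687/16 ≈ 2730.4375

Turán's theorem: ex(n, K_{r+1}) is achieved by the complete r-partite Turán graph T(n, r) with parts as balanced as possible, and is at most (1 − 1/r) · n^2/2. For r = 8, n = 79: the density bound is (7/8) · 6241/2 = 43687/16 ≈ 2730.4375. The integer-valued extremum is e(T(79, 8)) = 2730, which is strictly less than the density bound 43687/16 since 8 ∤ 79 (the parts of T(79, 8) cannot all be equal).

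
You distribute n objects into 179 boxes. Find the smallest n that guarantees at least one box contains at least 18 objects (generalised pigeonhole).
n = (18 − 1)·179 + 1 = 3044

By the generalised pigeonhole principle, to guarantee some box contains ≥ r objects we need more than (r − 1) · k objects total. Threshold: n = (r − 1) · k + 1. With r = 18 and k = 179: n = 17 · 179 + 1 = 3043 + 1 = 3044. For n = 3043 = 17 · 179, we can put exactly 17 objects in every box, avoiding 18 in any single one — so 3044 is tight.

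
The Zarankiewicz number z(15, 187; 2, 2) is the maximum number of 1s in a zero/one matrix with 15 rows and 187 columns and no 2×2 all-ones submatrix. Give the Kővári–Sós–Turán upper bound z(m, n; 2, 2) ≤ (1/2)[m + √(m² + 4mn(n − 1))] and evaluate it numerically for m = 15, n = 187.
z(15, 187; 2, 2) ≤ (1/2)[15 + √(15² + 4·15·187·186)] = (1/2)[15 + √2087145] = 729.8477

Kővári–Sós–Turán: let r_1, ..., r_15 be the row sums and z = Σ r_i the total number of 1s. Each pair of columns can share at most one row with both entries 1 (else a 2×2 all-ones block appears), so Σ_i C(r_i, 2) ≤ C(187, 2) = 17391. By convexity Σ_i C(r_i, 2) ≥ 15·C(z/15, 2) = z(z − 15)/(2·15), giving z² − 15z − 15·187·186 ≤ 0 and hence z ≤ (1/2)[15 + √(225 + 4·521730)] = (1/2)[15 + √2087145] ≈ (1/2)(15 + 1444.6955) = 729.8477.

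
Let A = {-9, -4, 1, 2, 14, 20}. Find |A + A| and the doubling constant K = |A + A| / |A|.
K = |A + A| / |A| = 19/6

Enumerate A + A = {a + b : a, b ∈ A}. With |A| = 6, there are |A|^2 = 36 ordered sum pairs; collecting distinct values, A + A = {-18, -13, -8, -7, -3, -2, 2, 3, 4, 5, 10, 11, 15, 16, 21, 22, 28, 34, 40}, so |A + A| = 19. Thus K = 19/6. For comparison, the minimum possible |A + A| over all 6-element sets is 2·6 − 1 = 11 (so min K = 11/6), attained only by arithmetic progressions.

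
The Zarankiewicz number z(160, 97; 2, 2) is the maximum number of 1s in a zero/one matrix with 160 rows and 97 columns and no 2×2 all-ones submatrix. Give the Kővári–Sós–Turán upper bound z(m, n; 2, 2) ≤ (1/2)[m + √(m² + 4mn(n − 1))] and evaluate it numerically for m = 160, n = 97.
z(160, 97; 2, 2) ≤ (1/2)[160 + √(160² + 4·160·97·96)] = (1/2)[160 + √5985280] = 1303.2416

Kővári–Sós–Turán: let r_1, ..., r_160 be the row sums and z = Σ r_i the total number of 1s. Each pair of columns can share at most one row with both entries 1 (else a 2×2 all-ones block appears), so Σ_i C(r_i, 2) ≤ C(97, 2) = 4656. By convexity Σ_i C(r_i, 2) ≥ 160·C(z/160, 2) = z(z − 160)/(2·160), giving z² − 160z − 160·97·96 ≤ 0 and hence z ≤ (1/2)[160 + √(25600 + 4·1489920)] = (1/2)[160 + √5985280] ≈ (1/2)(160 + 2446.4832) = 1303.2416.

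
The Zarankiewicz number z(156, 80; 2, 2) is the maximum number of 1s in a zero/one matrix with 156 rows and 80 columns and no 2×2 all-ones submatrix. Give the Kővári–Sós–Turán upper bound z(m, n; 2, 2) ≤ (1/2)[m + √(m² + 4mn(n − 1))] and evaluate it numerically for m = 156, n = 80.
z(156, 80; 2, 2) ≤ (1/2)[156 + √(156² + 4·156·80·79)] = (1/2)[156 + √3968016] = 1073.994

Kővári–Sós–Turán: let r_1, ..., r_156 be the row sums and z = Σ r_i the total number of 1s. Each pair of columns can share at most one row with both entries 1 (else a 2×2 all-ones block appears), so Σ_i C(r_i, 2) ≤ C(80, 2) = 3160. By convexity Σ_i C(r_i, 2) ≥ 156·C(z/156, 2) = z(z − 156)/(2·156), giving z² − 156z − 156·80·79 ≤ 0 and hence z ≤ (1/2)[156 + √(24336 + 4·985920)] = (1/2)[156 + √3968016] ≈ (1/2)(156 + 1991.988) = 1073.994.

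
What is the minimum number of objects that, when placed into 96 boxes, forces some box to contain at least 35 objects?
n = (35 − 1)·96 + 1 = 3265

By the generalised pigeonhole principle, to guarantee some box contains ≥ r objects we need more than (r − 1) · k objects total. Threshold: n = (r − 1) · k + 1. With r = 35 and k = 96: n = 34 · 96 + 1 = 3264 + 1 = 3265. For n = 3264 = 34 · 96, we can put exactly 34 objects in every box, avoiding 35 in any single one — so 3265 is tight.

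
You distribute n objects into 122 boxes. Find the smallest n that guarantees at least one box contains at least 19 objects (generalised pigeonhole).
n = (19 − 1)·122 + 1 = 2197

By the generalised pigeonhole principle, to guarantee some box contains ≥ r objects we need more than (r − 1) · k objects total. Threshold: n = (r − 1) · k + 1. With r = 19 and k = 122: n = 18 · 122 + 1 = 2196 + 1 = 2197. For n = 2196 = 18 · 122, we can put exactly 18 objects in every box, avoiding 19 in any single one — so 2197 is tight.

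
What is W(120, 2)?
W(120, 2) = 120 + 1 = 121

A 2-term AP is any pair of integers, so a monochromatic 2-AP exists iff some colour is used at least twice. With 120 colours, the colouring i ↦ i on {1, ..., 120} uses each colour once, avoiding any monochromatic pair, so W(120, 2) > 120. For {1, ..., 121}, pigeonhole forces two integers of the same colour, which form a monochromatic 2-AP. Hence W(120, 2) = 121.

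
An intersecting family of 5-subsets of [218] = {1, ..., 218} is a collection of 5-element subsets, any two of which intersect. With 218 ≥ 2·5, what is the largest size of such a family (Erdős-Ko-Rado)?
max |F| = C(217, 4) = 89857530

The Erdős-Ko-Rado theorem states: for n ≥ 2k, an intersecting family of k-subsets of an n-element set has size at most C(n − 1, k − 1), with equality for 'star' families {A ⊆ [n] : |A| = k, i ∈ A} (fix an element i). For n = 218, k = 5: C(217, 4) = 89857530.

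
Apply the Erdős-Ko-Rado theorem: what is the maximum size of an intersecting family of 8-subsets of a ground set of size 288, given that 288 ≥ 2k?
max |F| = C(287, 7) = 29561227056647

Erdős-Ko-Rado (1961): when n ≥ 2k, max |F| = C(n−1, k−1). The bound is attained by the star {A : i ∈ A} for any fixed i ∈ [n]. Here C(288−1, 8−1) = C(287, 7) = 29561227056647.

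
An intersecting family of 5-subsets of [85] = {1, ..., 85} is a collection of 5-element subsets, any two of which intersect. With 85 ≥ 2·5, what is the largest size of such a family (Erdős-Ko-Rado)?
max |F| = C(84, 4) = 1929501

Erdős-Ko-Rado (1961): when n ≥ 2k, max |F| = C(n−1, k−1). The bound is attained by the star {A : i ∈ A} for any fixed i ∈ [n]. Here C(85−1, 5−1) = C(84, 4) = 1929501.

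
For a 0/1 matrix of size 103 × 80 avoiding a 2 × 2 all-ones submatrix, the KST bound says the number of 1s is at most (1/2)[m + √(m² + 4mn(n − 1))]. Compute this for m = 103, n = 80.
z(103, 80; 2, 2) ≤ (1/2)[103 + √(103² + 4·103·80·79)] = (1/2)[103 + √2614449] = 859.9629

Kővári–Sós–Turán: let r_1, ..., r_103 be the row sums and z = Σ r_i the total number of 1s. Each pair of columns can share at most one row with both entries 1 (else a 2×2 all-ones block appears), so Σ_i C(r_i, 2) ≤ C(80, 2) = 3160. By convexity Σ_i C(r_i, 2) ≥ 103·C(z/103, 2) = z(z − 103)/(2·103), giving z² − 103z − 103·80·79 ≤ 0 and hence z ≤ (1/2)[103 + √(10609 + 4·650960)] = (1/2)[103 + √2614449] ≈ (1/2)(103 + 1616.9258) = 859.9629.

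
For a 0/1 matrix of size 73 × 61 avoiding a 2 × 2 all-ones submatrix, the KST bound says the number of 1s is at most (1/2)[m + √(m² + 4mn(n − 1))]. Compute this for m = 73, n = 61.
z(73, 61; 2, 2) ≤ (1/2)[73 + √(73² + 4·73·61·60)] = (1/2)[73 + √1074049] = 554.6817

Kővári–Sós–Turán: let r_1, ..., r_73 be the row sums and z = Σ r_i the total number of 1s. Each pair of columns can share at most one row with both entries 1 (else a 2×2 all-ones block appears), so Σ_i C(r_i, 2) ≤ C(61, 2) = 1830. By convexity Σ_i C(r_i, 2) ≥ 73·C(z/73, 2) = z(z − 73)/(2·73), giving z² − 73z − 73·61·60 ≤ 0 and hence z ≤ (1/2)[73 + √(5329 + 4·267180)] = (1/2)[73 + √1074049] ≈ (1/2)(73 + 1036.3634) = 554.6817.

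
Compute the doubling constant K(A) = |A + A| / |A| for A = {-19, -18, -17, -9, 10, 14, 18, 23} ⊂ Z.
K = |A + A| / |A| = 32/8 = 4

Enumerate A + A = {a + b : a, b ∈ A}. With |A| = 8, there are |A|^2 = 64 ordered sum pairs; collecting distinct values, A + A = {-38, -37, -36, -35, -34, -28, -27, -26, -18, -9, -8, -7, -5, -4, -3, -1, 0, 1, 4, 5, 6, 9, 14, 20, 24, 28, 32, 33, 36, 37, 41, 46}, so |A + A| = 32. Thus K = 32/8 = 4. For comparison, the minimum possible |A + A| over all 8-element sets is 2·8 − 1 = 15 (so min K = 15/8), attained only by arithmetic progressions.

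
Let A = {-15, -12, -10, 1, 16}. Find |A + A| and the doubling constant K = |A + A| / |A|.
K = |A + A| / |A| = 15/5 = 3

Enumerate A + A = {a + b : a, b ∈ A}. With |A| = 5, there are |A|^2 = 25 ordered sum pairs; collecting distinct values, A + A = {-30, -27, -25, -24, -22, -20, -14, -11, -9, 1, 2, 4, 6, 17, 32}, so |A + A| = 15. Thus K = 15/5 = 3. For comparison, the minimum possible |A + A| over all 5-element sets is 2·5 − 1 = 9 (so min K = 9/5), attained only by arithmetic progressions.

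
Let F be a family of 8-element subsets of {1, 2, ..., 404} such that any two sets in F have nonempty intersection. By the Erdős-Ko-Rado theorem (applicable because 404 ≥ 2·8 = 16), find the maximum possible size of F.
max |F| = C(403, 7) = 325050921257140

Erdős-Ko-Rado (1961): when n ≥ 2k, max |F| = C(n−1, k−1). The bound is attained by the star {A : i ∈ A} for any fixed i ∈ [n]. Here C(404−1, 8−1) = C(403, 7) = 325050921257140.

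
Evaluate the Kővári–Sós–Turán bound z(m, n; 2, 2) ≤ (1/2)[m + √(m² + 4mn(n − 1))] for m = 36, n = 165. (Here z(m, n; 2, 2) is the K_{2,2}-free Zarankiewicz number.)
z(36, 165; 2, 2) ≤ (1/2)[36 + √(36² + 4·36·165·164)] = (1/2)[36 + √3897936] = 1005.1596

Kővári–Sós–Turán: let r_1, ..., r_36 be the row sums and z = Σ r_i the total number of 1s. Each pair of columns can share at most one row with both entries 1 (else a 2×2 all-ones block appears), so Σ_i C(r_i, 2) ≤ C(165, 2) = 13530. By convexity Σ_i C(r_i, 2) ≥ 36·C(z/36, 2) = z(z − 36)/(2·36), giving z² − 36z − 36·165·164 ≤ 0 and hence z ≤ (1/2)[36 + √(1296 + 4·974160)] = (1/2)[36 + √3897936] ≈ (1/2)(36 + 1974.3191) = 1005.1596.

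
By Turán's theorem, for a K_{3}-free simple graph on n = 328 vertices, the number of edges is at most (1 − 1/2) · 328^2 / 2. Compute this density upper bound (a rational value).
Turán density bound = (1/2) · 328^2/2 = 26896

Turán's theorem: ex(n, K_{r+1}) is achieved by the complete r-partite Turán graph T(n, r) with parts as balanced as possible, and is at most (1 − 1/r) · n^2/2. For r = 2, n = 328: the density bound is (1/2) · 107584/2 = 26896. Since 2 ∣ 328, the Turán graph T(328, 2) has parts of equal size 164, and its edge count e(T(328, 2)) = 26896 attains the density bound exactly.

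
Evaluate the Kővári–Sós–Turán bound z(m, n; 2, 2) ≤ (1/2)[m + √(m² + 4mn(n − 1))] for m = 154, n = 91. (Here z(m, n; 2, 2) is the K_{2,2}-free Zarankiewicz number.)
z(154, 91; 2, 2) ≤ (1/2)[154 + √(154² + 4·154·91·90)] = (1/2)[154 + √5068756] = 1202.6949

Kővári–Sós–Turán: let r_1, ..., r_154 be the row sums and z = Σ r_i the total number of 1s. Each pair of columns can share at most one row with both entries 1 (else a 2×2 all-ones block appears), so Σ_i C(r_i, 2) ≤ C(91, 2) = 4095. By convexity Σ_i C(r_i, 2) ≥ 154·C(z/154, 2) = z(z − 154)/(2·154), giving z² − 154z − 154·91·90 ≤ 0 and hence z ≤ (1/2)[154 + √(23716 + 4·1261260)] = (1/2)[154 + √5068756] ≈ (1/2)(154 + 2251.3898) = 1202.6949.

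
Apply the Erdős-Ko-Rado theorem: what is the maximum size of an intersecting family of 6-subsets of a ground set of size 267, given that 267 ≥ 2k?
max |F| = C(266, 5) = 10685804668

The Erdős-Ko-Rado theorem states: for n ≥ 2k, an intersecting family of k-subsets of an n-element set has size at most C(n − 1, k − 1), with equality for 'star' families {A ⊆ [n] : |A| = k, i ∈ A} (fix an element i). For n = 267, k = 6: C(266, 5) = 10685804668.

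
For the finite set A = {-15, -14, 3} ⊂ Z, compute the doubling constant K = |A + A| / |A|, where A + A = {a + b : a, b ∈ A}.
K = |A + A| / |A| = 6/3 = 2

Enumerate A + A = {a + b : a, b ∈ A}. With |A| = 3, there are |A|^2 = 9 ordered sum pairs; collecting distinct values, A + A = {-30, -29, -28, -12, -11, 6}, so |A + A| = 6. Thus K = 6/3 = 2. For comparison, the minimum possible |A + A| over all 3-element sets is 2·3 − 1 = 5 (so min K = 5/3), attained only by arithmetic progressions.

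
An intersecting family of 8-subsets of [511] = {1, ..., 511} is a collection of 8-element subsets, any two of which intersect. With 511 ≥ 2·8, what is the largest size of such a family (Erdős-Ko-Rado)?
max |F| = C(510, 7) = 1708447057008120

Erdős-Ko-Rado (1961): when n ≥ 2k, max |F| = C(n−1, k−1). The bound is attained by the star {A : i ∈ A} for any fixed i ∈ [n]. Here C(511−1, 8−1) = C(510, 7) = 1708447057008120.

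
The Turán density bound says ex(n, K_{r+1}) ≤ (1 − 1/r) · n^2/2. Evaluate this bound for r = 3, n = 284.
Turán density bound = (2/3) · 284^2/2 = 80656/3 ≈ 26885.3333

Turán's theorem: ex(n, K_{r+1}) is achieved by the complete r-partite Turán graph T(n, r) with parts as balanced as possible, and is at most (1 − 1/r) · n^2/2. For r = 3, n = 284: the density bound is (2/3) · 80656/2 = 80656/3 ≈ 26885.3333. The integer-valued extremum is e(T(284, 3)) = 26885, which is strictly less than the density bound 80656/3 since 3 ∤ 284 (the parts of T(284, 3) cannot all be equal).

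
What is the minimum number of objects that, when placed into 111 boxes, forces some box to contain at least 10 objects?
n = (10 − 1)·111 + 1 = 1000

By the generalised pigeonhole principle, to guarantee some box contains ≥ r objects we need more than (r − 1) · k objects total. Threshold: n = (r − 1) · k + 1. With r = 10 and k = 111: n = 9 · 111 + 1 = 999 + 1 = 1000. For n = 999 = 9 · 111, we can put exactly 9 objects in every box, avoiding 10 in any single one — so 1000 is tight.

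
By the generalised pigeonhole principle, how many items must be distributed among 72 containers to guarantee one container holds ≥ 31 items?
n = (31 − 1)·72 + 1 = 2161

By the generalised pigeonhole principle, to guarantee some box contains ≥ r objects we need more than (r − 1) · k objects total. Threshold: n = (r − 1) · k + 1. With r = 31 and k = 72: n = 30 · 72 + 1 = 2160 + 1 = 2161. For n = 2160 = 30 · 72, we can put exactly 30 objects in every box, avoiding 31 in any single one — so 2161 is tight.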